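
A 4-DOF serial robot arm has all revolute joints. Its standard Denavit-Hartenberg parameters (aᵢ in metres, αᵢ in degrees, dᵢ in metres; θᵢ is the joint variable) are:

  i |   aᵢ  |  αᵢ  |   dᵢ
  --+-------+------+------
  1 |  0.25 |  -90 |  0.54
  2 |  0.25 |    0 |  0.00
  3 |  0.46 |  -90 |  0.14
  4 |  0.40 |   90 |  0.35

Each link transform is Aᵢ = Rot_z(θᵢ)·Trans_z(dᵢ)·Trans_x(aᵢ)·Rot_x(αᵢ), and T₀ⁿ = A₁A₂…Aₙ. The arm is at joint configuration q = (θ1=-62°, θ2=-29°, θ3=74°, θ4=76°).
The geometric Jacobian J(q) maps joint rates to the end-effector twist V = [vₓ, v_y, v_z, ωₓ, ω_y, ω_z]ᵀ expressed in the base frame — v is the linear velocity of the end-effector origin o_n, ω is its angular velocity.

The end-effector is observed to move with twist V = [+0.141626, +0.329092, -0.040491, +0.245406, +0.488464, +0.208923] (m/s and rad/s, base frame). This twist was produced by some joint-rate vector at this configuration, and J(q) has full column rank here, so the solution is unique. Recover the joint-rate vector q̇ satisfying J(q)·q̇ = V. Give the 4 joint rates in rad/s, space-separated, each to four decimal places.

0.5250 0.4480 -0.0020 0.4470

o_n = [0.0696, -0.6594, 0.0200]
J₁: ẑ×o_n = [0.6594, 0.0696, -0.0000], ω = ẑ
J2: z=[0.8829, 0.4695, 0.0000] o=[0.1174, -0.2207, 0.5400] → [-0.2441, 0.4591, -0.3649, 0.8829, 0.4695, 0.0000]
J3: z=[0.8829, 0.4695, 0.0000] o=[0.2200, -0.4138, 0.6612] → [-0.3010, 0.5661, -0.1462, 0.8829, 0.4695, 0.0000]
J4: z=[-0.3320, 0.6243, -0.7071] o=[0.4963, -0.6353, 0.3359] → [-0.2143, 0.1969, 0.2744, -0.3320, 0.6243, -0.7071]
q̇ = J⁺·V = [0.5250, 0.4480, -0.0020, 0.4470]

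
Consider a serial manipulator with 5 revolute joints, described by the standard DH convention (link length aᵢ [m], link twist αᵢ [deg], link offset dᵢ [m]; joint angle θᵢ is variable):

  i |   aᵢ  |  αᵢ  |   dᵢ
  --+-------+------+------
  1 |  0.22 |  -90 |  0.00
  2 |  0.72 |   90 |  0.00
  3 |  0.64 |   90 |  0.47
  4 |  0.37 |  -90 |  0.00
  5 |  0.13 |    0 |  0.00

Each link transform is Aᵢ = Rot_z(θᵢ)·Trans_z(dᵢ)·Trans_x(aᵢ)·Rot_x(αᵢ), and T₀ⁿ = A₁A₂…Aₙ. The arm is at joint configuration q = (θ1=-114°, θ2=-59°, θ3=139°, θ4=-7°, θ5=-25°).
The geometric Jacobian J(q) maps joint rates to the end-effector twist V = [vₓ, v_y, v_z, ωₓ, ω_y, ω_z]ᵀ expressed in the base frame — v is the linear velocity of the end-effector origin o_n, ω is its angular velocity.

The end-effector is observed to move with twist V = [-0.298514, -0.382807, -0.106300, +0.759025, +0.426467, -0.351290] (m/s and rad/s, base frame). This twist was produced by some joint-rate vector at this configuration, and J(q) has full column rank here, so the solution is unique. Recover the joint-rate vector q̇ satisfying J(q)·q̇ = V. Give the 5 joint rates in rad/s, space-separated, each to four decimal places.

o_n = [0.7847, -0.1529, 0.1323]
J₁: ẑ×o_n = [0.1529, 0.7847, -0.0000], ω = ẑ
J2: z=[0.9135, -0.4067, 0.0000] o=[-0.0895, -0.2010, 0.0000] → [-0.0538, -0.1208, 0.3995, 0.9135, -0.4067, 0.0000]
J3: z=[0.3486, 0.7831, 0.5150] o=[-0.2403, -0.5397, 0.6172] → [-0.5790, 0.6970, -0.6677, 0.3486, 0.7831, 0.5150]
J4: z=[0.5520, -0.6157, 0.5624] o=[0.4083, -0.1152, 0.4452] → [0.2138, 0.3844, 0.2109, 0.5520, -0.6157, 0.5624]
J5: z=[0.4384, 0.7880, 0.4324] o=[0.6708, -0.1181, 0.1844] → [-0.0261, 0.0721, -0.1050, 0.4384, 0.7880, 0.4324]
q̇ = J⁺·V = [-0.9050, 0.2820, 0.3190, 0.2550, 0.5690]

-0.9050 0.2820 0.3190 0.2550 0.5690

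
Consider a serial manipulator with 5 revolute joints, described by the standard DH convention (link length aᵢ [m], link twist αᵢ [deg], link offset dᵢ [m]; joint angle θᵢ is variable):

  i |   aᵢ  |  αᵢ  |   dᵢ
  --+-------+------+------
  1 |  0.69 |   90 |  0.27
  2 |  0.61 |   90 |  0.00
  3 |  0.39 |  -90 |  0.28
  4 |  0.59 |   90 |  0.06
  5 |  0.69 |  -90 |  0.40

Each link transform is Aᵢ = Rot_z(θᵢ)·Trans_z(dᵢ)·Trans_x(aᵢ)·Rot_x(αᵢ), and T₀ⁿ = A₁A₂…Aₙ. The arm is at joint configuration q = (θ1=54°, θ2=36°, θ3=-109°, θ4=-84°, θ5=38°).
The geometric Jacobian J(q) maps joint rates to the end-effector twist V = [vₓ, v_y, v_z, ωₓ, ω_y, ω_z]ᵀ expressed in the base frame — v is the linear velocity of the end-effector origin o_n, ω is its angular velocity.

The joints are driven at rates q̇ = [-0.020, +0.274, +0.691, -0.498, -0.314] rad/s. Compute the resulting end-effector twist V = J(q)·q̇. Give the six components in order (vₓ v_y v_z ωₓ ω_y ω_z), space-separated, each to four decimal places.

o_n = [1.1848, 2.0774, -0.2957]
J₁: ẑ×o_n = [-2.0774, 1.1848, 0.0000], ω = ẑ
J2: z=[0.8090, -0.5878, 0.0000] o=[0.4056, 0.5582, 0.2700] → [0.3325, 0.4577, 1.6871, 0.8090, -0.5878, 0.0000]
J3: z=[0.3455, 0.4755, -0.8090] o=[0.6956, 0.9575, 0.6285] → [0.4665, -0.0764, 0.1543, 0.3455, 0.4755, -0.8090]
J4: z=[0.1862, 0.8102, 0.5558] o=[0.4337, 1.2243, 0.3274] → [-0.9790, 0.5335, -0.4497, 0.1862, 0.8102, 0.5558]
J5: z=[0.9508, -0.2911, 0.1058] o=[0.5909, 1.5730, -0.1258] → [-0.0039, 0.2244, 0.6525, 0.9508, -0.2911, 0.1058]
V = J·q̇ = [0.9438, -0.2873, 0.5880, 0.0691, -0.1445, -0.8890]

0.9438 -0.2873 0.5880 0.0691 -0.1445 -0.8890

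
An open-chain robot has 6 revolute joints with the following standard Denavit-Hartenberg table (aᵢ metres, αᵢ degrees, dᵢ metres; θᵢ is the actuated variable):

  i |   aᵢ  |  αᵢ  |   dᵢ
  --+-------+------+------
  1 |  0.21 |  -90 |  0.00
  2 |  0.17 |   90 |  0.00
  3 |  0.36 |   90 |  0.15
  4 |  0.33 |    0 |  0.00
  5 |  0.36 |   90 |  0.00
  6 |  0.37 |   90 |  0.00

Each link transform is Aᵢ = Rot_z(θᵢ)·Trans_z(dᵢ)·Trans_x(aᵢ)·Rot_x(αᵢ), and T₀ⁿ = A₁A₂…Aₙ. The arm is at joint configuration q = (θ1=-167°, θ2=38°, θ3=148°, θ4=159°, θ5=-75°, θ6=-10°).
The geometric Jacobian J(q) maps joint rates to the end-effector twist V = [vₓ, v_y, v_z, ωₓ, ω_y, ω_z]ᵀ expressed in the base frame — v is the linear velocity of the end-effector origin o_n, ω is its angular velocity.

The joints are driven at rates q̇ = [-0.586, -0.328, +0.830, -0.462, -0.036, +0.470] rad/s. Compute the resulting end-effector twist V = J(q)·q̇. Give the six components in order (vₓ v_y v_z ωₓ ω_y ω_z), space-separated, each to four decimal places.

0.3101 0.3227 0.4813 -0.0745 0.4986 0.4359

o_n = [-0.8160, -0.2019, 0.7620]
J₁: ẑ×o_n = [0.2019, -0.8160, 0.0000], ω = ẑ
J2: z=[0.2250, -0.9744, 0.0000] o=[-0.2046, -0.0472, 0.0000] → [-0.7425, -0.1714, -0.6305, 0.2250, -0.9744, 0.0000]
J3: z=[-0.5999, -0.1385, 0.7880] o=[-0.3351, -0.0774, -0.1047] → [-0.0219, 0.1410, 0.0081, -0.5999, -0.1385, 0.7880]
J4: z=[-0.2161, -0.9202, -0.3263] o=[-0.1478, -0.2299, 0.2015] → [-0.5067, 0.3391, -0.6210, -0.2161, -0.9202, -0.3263]
J5: z=[-0.2161, -0.9202, -0.3263] o=[-0.4561, -0.1335, 0.1338] → [-0.6004, 0.2532, -0.3165, -0.2161, -0.9202, -0.3263]
J6: z=[0.8288, -0.3495, 0.4369] o=[-0.6419, -0.1969, 0.4356] → [-0.1119, -0.3466, -0.0650, 0.8288, -0.3495, 0.4369]
V = J·q̇ = [0.3101, 0.3227, 0.4813, -0.0745, 0.4986, 0.4359]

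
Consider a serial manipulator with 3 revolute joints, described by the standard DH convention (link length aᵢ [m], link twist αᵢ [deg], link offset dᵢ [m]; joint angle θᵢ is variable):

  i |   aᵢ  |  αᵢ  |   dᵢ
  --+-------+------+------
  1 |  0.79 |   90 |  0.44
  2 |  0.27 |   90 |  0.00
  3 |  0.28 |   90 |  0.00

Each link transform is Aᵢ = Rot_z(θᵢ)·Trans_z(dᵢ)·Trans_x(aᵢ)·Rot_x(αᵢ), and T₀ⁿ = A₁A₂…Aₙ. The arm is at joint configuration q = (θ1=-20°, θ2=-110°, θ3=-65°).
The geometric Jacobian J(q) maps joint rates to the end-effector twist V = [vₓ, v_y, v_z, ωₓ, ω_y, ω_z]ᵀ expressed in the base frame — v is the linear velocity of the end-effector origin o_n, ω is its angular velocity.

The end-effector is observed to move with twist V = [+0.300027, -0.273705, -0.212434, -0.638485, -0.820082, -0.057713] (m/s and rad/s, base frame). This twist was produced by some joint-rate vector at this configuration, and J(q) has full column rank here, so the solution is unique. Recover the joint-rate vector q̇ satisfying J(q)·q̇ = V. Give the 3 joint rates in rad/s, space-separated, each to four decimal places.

o_n = [0.7043, 0.0137, 0.0751]
J₁: ẑ×o_n = [-0.0137, 0.7043, 0.0000], ω = ẑ
J2: z=[-0.3420, -0.9397, 0.0000] o=[0.7424, -0.2702, 0.4400] → [0.3429, -0.1248, -0.1328, -0.3420, -0.9397, 0.0000]
J3: z=[-0.8830, 0.3214, 0.3420] o=[0.6556, -0.2386, 0.1863] → [-0.1220, -0.0815, -0.2385, -0.8830, 0.3214, 0.3420]
q̇ = J⁺·V = [-0.1740, 0.9890, 0.3400]

-0.1740 0.9890 0.3400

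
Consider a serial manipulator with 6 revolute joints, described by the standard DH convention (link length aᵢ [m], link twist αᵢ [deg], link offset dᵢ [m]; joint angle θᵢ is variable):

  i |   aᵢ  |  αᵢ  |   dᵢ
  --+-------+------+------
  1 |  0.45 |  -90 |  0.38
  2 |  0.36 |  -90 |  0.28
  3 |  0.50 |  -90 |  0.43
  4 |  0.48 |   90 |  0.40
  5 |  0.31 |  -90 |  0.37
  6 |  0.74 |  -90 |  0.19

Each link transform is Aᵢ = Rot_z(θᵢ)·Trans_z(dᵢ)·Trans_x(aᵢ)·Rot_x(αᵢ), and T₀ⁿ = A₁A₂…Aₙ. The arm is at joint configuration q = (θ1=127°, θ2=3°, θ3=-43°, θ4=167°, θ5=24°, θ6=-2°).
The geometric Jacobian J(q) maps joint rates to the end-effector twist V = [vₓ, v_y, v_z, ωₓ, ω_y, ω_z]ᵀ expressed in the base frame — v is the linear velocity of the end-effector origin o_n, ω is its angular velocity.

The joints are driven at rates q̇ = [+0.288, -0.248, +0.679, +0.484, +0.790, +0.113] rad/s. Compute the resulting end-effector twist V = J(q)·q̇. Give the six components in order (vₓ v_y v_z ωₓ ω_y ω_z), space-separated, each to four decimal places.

0.2709 0.0672 -0.6426 0.0789 0.7689 0.3388

o_n = [0.1812, 1.3460, 0.6153]
J₁: ẑ×o_n = [-1.3460, 0.1812, 0.0000], ω = ẑ
J2: z=[-0.7986, -0.6018, 0.0000] o=[-0.2708, 0.3594, 0.3800] → [-0.1416, 0.1879, -0.5159, -0.7986, -0.6018, 0.0000]
J3: z=[0.0315, -0.0418, -0.9986] o=[-0.7108, 0.4780, 0.3612] → [0.8562, -0.8988, 0.0646, 0.0315, -0.0418, -0.9986]
J4: z=[0.1742, 0.9841, -0.0357] o=[-1.1893, 0.5464, -0.0874] → [0.7200, -0.1713, -1.2094, 0.1742, 0.9841, -0.0357]
J5: z=[-0.2521, 0.0796, 0.9644] o=[-0.6628, 0.8637, 0.0241] → [-0.4180, 0.9630, -0.1887, -0.2521, 0.0796, 0.9644]
J6: z=[-0.2280, 0.9637, -0.1391] o=[-0.4645, 0.9722, 0.4506] → [0.2107, -0.0523, -0.7074, -0.2280, 0.9637, -0.1391]
V = J·q̇ = [0.2709, 0.0672, -0.6426, 0.0789, 0.7689, 0.3388]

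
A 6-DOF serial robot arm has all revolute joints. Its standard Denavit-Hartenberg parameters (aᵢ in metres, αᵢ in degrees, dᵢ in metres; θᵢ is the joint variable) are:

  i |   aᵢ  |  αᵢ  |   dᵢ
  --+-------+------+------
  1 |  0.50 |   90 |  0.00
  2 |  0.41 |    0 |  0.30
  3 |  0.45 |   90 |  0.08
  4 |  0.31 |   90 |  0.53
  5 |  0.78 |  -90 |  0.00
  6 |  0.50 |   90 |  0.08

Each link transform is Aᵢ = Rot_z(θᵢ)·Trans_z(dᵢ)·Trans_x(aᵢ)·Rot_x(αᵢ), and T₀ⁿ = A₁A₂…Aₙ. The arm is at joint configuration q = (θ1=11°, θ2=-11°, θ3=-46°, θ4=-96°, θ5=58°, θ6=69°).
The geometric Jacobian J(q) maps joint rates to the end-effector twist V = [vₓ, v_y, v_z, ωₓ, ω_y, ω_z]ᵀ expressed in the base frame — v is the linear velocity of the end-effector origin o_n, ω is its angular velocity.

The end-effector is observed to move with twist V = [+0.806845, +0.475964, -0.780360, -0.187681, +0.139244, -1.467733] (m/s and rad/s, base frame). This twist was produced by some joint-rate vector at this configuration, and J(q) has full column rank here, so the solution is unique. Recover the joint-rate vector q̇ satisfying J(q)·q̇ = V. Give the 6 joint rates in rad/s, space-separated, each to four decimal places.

o_n = [0.1126, 0.4448, -1.5340]
J₁: ẑ×o_n = [-0.4448, 0.1126, 0.0000], ω = ẑ
J2: z=[0.1908, -0.9816, 0.0000] o=[0.4908, 0.0954, 0.0000] → [1.5058, 0.2927, -0.3046, 0.1908, -0.9816, 0.0000]
J3: z=[0.1908, -0.9816, 0.0000] o=[0.9431, -0.1223, -0.0782] → [1.4290, 0.2778, -0.7070, 0.1908, -0.9816, 0.0000]
J4: z=[-0.8233, -0.1600, -0.5446] o=[1.1990, -0.1541, -0.4556] → [0.4987, -0.2961, -0.6669, -0.8233, -0.1600, -0.5446]
J5: z=[-0.5118, -0.2060, 0.8341] o=[0.6865, 0.0604, -0.7171] → [-0.1524, -0.8967, -0.3149, -0.5118, -0.2060, 0.8341]
J6: z=[-0.2279, -0.9035, -0.3630] o=[0.0404, 0.3536, -1.0411] → [0.4784, -0.1385, 0.0445, -0.2279, -0.9035, -0.3630]
q̇ = J⁺·V = [-0.4840, -0.7730, 0.9630, 0.8450, -0.7730, -0.3340]

-0.4840 -0.7730 0.9630 0.8450 -0.7730 -0.3340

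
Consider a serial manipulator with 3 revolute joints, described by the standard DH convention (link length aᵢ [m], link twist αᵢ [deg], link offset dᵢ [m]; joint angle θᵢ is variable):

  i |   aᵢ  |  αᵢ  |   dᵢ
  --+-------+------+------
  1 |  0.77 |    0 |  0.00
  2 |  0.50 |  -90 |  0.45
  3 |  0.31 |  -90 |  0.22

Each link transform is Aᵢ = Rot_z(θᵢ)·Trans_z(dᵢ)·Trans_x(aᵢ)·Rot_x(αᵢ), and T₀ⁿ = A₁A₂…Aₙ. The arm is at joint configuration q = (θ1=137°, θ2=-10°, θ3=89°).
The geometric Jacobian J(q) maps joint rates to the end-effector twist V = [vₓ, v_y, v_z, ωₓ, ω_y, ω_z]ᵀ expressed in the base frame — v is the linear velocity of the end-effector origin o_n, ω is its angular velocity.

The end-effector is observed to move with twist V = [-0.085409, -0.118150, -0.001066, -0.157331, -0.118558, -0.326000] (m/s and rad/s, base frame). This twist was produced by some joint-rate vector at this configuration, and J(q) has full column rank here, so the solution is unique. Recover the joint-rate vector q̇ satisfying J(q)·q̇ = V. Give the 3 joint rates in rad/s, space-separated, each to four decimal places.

0.4010 -0.7270 0.1970

o_n = [-1.0430, 0.7964, 0.1400]
J₁: ẑ×o_n = [-0.7964, -1.0430, 0.0000], ω = ẑ
J2: z=[0.0000, 0.0000, 1.0000] o=[-0.5631, 0.5251, 0.0000] → [-0.2712, -0.4799, 0.0000, 0.0000, 0.0000, 1.0000]
J3: z=[-0.7986, -0.6018, 0.0000] o=[-0.8640, 0.9245, 0.4500] → [0.1865, -0.2475, -0.0054, -0.7986, -0.6018, 0.0000]
q̇ = J⁺·V = [0.4010, -0.7270, 0.1970]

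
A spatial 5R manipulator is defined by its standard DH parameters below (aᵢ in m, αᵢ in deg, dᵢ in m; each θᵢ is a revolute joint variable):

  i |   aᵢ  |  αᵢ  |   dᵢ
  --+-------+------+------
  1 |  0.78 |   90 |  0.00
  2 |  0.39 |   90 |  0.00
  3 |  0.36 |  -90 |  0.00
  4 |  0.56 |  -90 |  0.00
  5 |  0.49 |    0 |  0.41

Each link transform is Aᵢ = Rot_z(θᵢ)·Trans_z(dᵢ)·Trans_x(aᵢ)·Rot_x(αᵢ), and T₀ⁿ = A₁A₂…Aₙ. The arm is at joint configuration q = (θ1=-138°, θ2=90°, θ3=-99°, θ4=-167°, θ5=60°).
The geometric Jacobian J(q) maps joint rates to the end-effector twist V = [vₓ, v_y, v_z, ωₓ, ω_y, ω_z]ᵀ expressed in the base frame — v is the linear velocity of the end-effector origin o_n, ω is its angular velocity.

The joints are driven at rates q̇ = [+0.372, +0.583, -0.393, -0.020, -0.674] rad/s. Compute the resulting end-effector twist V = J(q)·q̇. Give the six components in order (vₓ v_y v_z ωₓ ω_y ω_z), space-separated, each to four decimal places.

-0.0691 -0.1981 0.7020 0.2877 1.2493 0.3760

o_n = [-1.2750, -0.6173, 0.0228]
J₁: ẑ×o_n = [0.6173, -1.2750, 0.0000], ω = ẑ
J2: z=[-0.6691, 0.7431, 0.0000] o=[-0.5797, -0.5219, 0.0000] → [0.0170, 0.0153, 0.5806, -0.6691, 0.7431, 0.0000]
J3: z=[-0.7431, -0.6691, -0.0000] o=[-0.5797, -0.5219, 0.3900] → [0.2457, -0.2729, -0.3944, -0.7431, -0.6691, -0.0000]
J4: z=[0.1047, -0.1163, 0.9877] o=[-0.3417, -0.7862, 0.3337] → [-0.1307, -0.8893, -0.0908, 0.1047, -0.1163, 0.9877]
J5: z=[-0.5754, -0.8171, -0.0352] o=[-0.7960, -0.4699, 0.4190] → [0.3186, -0.2111, -0.3067, -0.5754, -0.8171, -0.0352]
V = J·q̇ = [-0.0691, -0.1981, 0.7020, 0.2877, 1.2493, 0.3760]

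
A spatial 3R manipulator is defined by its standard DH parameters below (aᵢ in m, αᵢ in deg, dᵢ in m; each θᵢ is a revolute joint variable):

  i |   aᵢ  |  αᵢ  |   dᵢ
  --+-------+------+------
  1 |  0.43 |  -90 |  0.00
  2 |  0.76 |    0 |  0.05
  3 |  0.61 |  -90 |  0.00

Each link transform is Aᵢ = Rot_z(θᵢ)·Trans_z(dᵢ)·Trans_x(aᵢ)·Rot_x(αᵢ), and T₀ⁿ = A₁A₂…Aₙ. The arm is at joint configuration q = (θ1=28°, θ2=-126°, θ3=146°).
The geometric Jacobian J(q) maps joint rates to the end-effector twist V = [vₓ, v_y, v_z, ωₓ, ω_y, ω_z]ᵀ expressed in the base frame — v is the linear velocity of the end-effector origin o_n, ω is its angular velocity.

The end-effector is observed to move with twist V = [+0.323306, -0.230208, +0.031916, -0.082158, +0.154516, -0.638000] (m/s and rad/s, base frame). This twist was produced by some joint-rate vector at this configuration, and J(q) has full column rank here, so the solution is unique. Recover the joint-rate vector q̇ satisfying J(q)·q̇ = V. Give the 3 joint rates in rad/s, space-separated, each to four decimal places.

o_n = [0.4679, 0.3054, 0.4062]
J₁: ẑ×o_n = [-0.3054, 0.4679, 0.0000], ω = ẑ
J2: z=[-0.4695, 0.8829, 0.0000] o=[0.3797, 0.2019, 0.0000] → [0.3587, 0.1907, -0.1265, -0.4695, 0.8829, 0.0000]
J3: z=[-0.4695, 0.8829, 0.0000] o=[-0.0382, 0.0363, 0.6149] → [-0.1842, -0.0979, -0.5732, -0.4695, 0.8829, 0.0000]
q̇ = J⁺·V = [-0.6380, 0.2960, -0.1210]

-0.6380 0.2960 -0.1210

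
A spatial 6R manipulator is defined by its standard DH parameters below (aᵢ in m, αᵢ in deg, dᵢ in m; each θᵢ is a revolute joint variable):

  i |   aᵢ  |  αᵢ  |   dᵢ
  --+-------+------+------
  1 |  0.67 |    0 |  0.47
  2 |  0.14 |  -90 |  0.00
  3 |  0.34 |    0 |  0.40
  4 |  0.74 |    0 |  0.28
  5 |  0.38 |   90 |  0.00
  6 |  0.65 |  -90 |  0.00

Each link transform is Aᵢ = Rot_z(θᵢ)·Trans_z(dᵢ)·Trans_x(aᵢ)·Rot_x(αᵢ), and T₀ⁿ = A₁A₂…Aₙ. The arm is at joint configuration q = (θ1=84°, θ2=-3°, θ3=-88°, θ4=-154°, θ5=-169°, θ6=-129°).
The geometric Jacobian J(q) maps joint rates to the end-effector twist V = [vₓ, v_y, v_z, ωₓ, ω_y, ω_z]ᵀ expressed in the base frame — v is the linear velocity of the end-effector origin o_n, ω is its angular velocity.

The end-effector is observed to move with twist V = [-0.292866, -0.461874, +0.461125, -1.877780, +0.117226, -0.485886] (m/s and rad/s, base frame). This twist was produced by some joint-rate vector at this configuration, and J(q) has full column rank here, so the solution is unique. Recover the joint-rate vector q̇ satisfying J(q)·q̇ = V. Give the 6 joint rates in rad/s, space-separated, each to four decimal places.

o_n = [-0.1361, 0.4825, 0.1338]
J₁: ẑ×o_n = [-0.4825, -0.1361, 0.0000], ω = ẑ
J2: z=[0.0000, 0.0000, 1.0000] o=[0.0700, 0.6663, 0.4700] → [0.1838, -0.2062, 0.0000, 0.0000, 0.0000, 1.0000]
J3: z=[-0.9877, 0.1564, 0.0000] o=[0.0919, 0.8046, 0.4700] → [-0.0526, -0.3320, 0.3538, -0.9877, 0.1564, 0.0000]
J4: z=[-0.9877, 0.1564, 0.0000] o=[-0.3013, 0.8789, 0.8098] → [-0.1057, -0.6676, 0.3657, -0.9877, 0.1564, 0.0000]
J5: z=[-0.9877, 0.1564, 0.0000] o=[-0.6322, 0.5796, 0.1564] → [-0.0035, -0.0223, 0.0183, -0.9877, 0.1564, 0.0000]
J6: z=[-0.1216, -0.7676, 0.6293] o=[-0.5948, 0.8158, 0.4517] → [0.4538, 0.2500, 0.3926, -0.1216, -0.7676, 0.6293]
q̇ = J⁺·V = [0.2630, -0.8930, 0.0010, 0.9690, 0.9030, 0.2290]

0.2630 -0.8930 0.0010 0.9690 0.9030 0.2290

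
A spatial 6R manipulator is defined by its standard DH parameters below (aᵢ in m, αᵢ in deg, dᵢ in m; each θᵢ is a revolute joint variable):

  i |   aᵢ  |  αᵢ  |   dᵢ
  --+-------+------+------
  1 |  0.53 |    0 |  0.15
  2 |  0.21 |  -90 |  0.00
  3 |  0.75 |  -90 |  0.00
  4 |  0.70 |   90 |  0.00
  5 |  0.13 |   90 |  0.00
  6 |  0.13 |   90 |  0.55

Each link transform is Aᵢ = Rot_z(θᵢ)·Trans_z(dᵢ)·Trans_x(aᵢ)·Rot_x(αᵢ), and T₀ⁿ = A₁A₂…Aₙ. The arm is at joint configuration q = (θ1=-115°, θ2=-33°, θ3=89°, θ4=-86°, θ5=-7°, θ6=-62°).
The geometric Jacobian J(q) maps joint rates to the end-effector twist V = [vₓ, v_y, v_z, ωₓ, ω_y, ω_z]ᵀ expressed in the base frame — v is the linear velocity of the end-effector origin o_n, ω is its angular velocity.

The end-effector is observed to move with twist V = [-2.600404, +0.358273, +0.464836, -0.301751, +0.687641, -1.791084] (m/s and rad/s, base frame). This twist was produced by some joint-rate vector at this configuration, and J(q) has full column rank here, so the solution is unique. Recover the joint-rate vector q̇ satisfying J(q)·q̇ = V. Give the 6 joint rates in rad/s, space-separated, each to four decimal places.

o_n = [-0.4677, -1.5908, -0.7618]
J₁: ẑ×o_n = [1.5908, -0.4677, 0.0000], ω = ẑ
J2: z=[0.0000, 0.0000, 1.0000] o=[-0.2240, -0.4803, 0.1500] → [1.1105, -0.2438, 0.0000, 0.0000, 0.0000, 1.0000]
J3: z=[0.5299, -0.8480, 0.0000] o=[-0.4021, -0.5916, 0.1500] → [0.7733, 0.4832, -0.5852, 0.5299, -0.8480, 0.0000]
J4: z=[0.8479, 0.5298, -0.0175] o=[-0.4132, -0.5986, -0.5999] → [-0.1031, 0.1383, -0.8124, 0.8479, 0.5298, -0.0175]
J5: z=[0.0517, -0.0499, 0.9974] o=[-0.0439, -1.1912, -0.6487] → [0.4042, -0.4169, -0.0418, 0.0517, -0.0499, 0.9974]
J6: z=[-0.9059, -0.4227, 0.0258] o=[0.0108, -1.3088, -0.6574] → [0.0514, -0.1069, 0.0532, -0.9059, -0.4227, 0.0258]
q̇ = J⁺·V = [-0.8010, -0.5090, -0.7280, -0.0330, -0.4790, -0.1510]

-0.8010 -0.5090 -0.7280 -0.0330 -0.4790 -0.1510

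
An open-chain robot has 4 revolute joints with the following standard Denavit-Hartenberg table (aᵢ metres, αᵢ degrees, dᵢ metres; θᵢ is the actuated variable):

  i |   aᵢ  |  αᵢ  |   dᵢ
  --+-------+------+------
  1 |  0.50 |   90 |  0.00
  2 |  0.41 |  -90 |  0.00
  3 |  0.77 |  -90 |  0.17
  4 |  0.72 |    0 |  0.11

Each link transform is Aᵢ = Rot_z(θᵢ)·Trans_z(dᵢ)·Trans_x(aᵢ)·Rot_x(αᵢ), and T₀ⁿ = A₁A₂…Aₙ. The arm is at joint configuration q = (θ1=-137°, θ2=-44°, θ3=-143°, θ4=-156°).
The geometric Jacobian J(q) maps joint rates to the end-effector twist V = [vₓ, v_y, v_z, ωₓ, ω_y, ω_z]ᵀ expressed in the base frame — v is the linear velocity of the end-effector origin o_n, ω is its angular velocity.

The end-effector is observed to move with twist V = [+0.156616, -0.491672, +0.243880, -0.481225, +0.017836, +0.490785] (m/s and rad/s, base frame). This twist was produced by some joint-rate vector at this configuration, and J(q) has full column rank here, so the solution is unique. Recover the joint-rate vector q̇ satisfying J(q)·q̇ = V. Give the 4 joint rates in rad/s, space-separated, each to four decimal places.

o_n = [-0.9102, -0.6363, 0.0644]
J₁: ẑ×o_n = [0.6363, -0.9102, 0.0000], ω = ẑ
J2: z=[-0.6820, 0.7314, 0.0000] o=[-0.3657, -0.3410, 0.0000] → [0.0471, 0.0439, 0.5996, -0.6820, 0.7314, 0.0000]
J3: z=[-0.5080, -0.4738, 0.7193] o=[-0.5814, -0.5421, -0.2848] → [-0.0977, -0.0591, -0.1080, -0.5080, -0.4738, 0.7193]
J4: z=[-0.8613, 0.2888, -0.4181] o=[-0.6603, 0.0179, 0.2647] → [-0.3313, -0.0680, 0.6356, -0.8613, 0.2888, -0.4181]
q̇ = J⁺·V = [0.4950, 0.0130, 0.2330, 0.4110]

0.4950 0.0130 0.2330 0.4110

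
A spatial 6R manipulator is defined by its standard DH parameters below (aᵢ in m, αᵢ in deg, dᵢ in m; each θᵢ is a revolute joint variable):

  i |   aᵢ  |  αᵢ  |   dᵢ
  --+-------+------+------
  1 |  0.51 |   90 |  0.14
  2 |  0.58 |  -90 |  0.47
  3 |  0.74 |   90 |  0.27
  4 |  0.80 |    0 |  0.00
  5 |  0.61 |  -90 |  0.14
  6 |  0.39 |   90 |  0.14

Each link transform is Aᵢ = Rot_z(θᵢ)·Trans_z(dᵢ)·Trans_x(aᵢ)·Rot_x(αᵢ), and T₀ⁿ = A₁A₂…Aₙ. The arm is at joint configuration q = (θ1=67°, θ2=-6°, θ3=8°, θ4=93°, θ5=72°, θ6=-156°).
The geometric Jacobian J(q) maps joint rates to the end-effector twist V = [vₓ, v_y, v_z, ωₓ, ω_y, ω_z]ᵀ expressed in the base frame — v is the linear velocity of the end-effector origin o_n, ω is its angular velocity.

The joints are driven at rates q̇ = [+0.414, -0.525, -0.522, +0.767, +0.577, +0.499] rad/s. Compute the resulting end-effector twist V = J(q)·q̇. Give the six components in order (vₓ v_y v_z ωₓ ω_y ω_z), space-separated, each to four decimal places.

-0.1571 0.1012 -0.9104 0.7404 -0.3644 -0.5907

o_n = [1.2935, 1.2360, 1.0257]
J₁: ẑ×o_n = [-1.2360, 1.2935, 0.0000], ω = ẑ
J2: z=[0.9205, -0.3907, 0.0000] o=[0.1993, 0.4695, 0.1400] → [-0.3461, -0.8153, 1.1331, 0.9205, -0.3907, 0.0000]
J3: z=[0.0408, 0.0962, 0.9945] o=[0.8573, 0.8168, 0.0794] → [-0.3258, 0.3951, -0.0248, 0.0408, 0.0962, 0.9945]
J4: z=[0.9656, -0.2595, -0.0145] o=[1.0583, 1.5539, 0.2713] → [-0.2004, -0.7319, -0.2459, 0.9656, -0.2595, -0.0145]
J5: z=[0.9656, -0.2595, -0.0145] o=[1.0802, 1.5905, 1.0702] → [0.0064, 0.0398, -0.2870, 0.9656, -0.2595, -0.0145]
J6: z=[-0.1059, -0.3416, -0.9338] o=[1.0705, 1.0032, 1.2861] → [0.3064, -0.2357, 0.0515, -0.1059, -0.3416, -0.9338]
V = J·q̇ = [-0.1571, 0.1012, -0.9104, 0.7404, -0.3644, -0.5907]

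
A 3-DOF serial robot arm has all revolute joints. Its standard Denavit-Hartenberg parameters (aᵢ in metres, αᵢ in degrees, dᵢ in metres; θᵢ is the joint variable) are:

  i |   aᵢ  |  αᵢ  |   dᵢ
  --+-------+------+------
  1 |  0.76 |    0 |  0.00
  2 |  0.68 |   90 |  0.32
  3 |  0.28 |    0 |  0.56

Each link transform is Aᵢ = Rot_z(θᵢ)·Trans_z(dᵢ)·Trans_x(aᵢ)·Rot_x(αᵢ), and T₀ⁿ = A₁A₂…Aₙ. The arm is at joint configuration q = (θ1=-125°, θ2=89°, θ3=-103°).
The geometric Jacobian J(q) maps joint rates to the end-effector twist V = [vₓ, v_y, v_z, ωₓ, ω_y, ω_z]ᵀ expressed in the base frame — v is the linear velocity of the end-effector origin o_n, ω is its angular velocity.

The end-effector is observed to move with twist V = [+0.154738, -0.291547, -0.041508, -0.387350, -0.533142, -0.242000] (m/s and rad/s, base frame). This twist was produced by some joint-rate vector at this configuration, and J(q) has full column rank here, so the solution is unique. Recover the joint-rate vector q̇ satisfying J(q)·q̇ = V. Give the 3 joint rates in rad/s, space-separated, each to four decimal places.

o_n = [-0.2659, -1.4383, 0.0472]
J₁: ẑ×o_n = [1.4383, -0.2659, 0.0000], ω = ẑ
J2: z=[0.0000, 0.0000, 1.0000] o=[-0.4359, -0.6226, 0.0000] → [0.8157, 0.1700, -0.0000, 0.0000, 0.0000, 1.0000]
J3: z=[-0.5878, -0.8090, 0.0000] o=[0.1142, -1.0222, 0.3200] → [0.2207, -0.1604, -0.0630, -0.5878, -0.8090, 0.0000]
q̇ = J⁺·V = [0.3320, -0.5740, 0.6590]

0.3320 -0.5740 0.6590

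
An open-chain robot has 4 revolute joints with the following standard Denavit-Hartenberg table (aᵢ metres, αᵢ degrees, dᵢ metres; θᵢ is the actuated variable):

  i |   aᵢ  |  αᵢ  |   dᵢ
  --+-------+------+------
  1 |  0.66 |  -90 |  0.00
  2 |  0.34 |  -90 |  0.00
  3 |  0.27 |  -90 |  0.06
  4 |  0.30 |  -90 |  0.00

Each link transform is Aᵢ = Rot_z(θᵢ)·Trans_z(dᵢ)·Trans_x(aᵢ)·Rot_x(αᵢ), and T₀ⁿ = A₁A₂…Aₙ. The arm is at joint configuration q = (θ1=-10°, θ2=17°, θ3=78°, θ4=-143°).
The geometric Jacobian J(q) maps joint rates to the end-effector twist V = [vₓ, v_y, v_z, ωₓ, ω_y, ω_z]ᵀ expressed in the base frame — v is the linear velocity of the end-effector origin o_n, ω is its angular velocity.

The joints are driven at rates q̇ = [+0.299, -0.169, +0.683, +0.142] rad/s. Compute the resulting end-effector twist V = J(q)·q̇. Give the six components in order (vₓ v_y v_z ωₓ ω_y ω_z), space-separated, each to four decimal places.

0.0827 0.2352 0.0159 -0.3619 -0.1378 -0.3135

o_n = [0.9017, -0.1892, -0.3313]
J₁: ẑ×o_n = [0.1892, 0.9017, -0.0000], ω = ẑ
J2: z=[0.1736, 0.9848, 0.0000] o=[0.6500, -0.1146, 0.0000] → [-0.3263, 0.0575, -0.2609, 0.1736, 0.9848, 0.0000]
J3: z=[-0.2879, 0.0508, -0.9563] o=[0.9702, -0.1711, -0.0994] → [-0.0291, -0.0013, 0.0087, -0.2879, 0.0508, -0.9563]
J4: z=[-0.9573, -0.0423, 0.2860] o=[0.9599, -0.4374, -0.1732] → [-0.0643, -0.1680, -0.2401, -0.9573, -0.0423, 0.2860]
V = J·q̇ = [0.0827, 0.2352, 0.0159, -0.3619, -0.1378, -0.3135]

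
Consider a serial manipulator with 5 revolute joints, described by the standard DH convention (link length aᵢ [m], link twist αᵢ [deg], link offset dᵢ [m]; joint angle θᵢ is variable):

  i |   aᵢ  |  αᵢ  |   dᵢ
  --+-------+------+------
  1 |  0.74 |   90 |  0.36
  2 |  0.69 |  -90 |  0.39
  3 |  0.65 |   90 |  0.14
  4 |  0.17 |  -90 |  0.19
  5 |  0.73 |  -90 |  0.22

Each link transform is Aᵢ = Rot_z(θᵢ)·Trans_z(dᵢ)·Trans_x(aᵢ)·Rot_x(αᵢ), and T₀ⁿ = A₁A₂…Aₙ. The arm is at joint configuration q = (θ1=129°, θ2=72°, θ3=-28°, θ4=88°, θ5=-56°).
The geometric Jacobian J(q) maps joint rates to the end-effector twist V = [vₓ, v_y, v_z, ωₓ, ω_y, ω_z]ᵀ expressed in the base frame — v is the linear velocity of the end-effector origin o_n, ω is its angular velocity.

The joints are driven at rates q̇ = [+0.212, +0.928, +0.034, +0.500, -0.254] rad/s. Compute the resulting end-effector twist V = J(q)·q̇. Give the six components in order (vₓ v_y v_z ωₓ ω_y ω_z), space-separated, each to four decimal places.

0.1738 -0.3841 -0.7809 1.1740 0.9157 0.2097

o_n = [0.8427, 1.0307, 1.2635]
J₁: ẑ×o_n = [-1.0307, 0.8427, 0.0000], ω = ẑ
J2: z=[0.7771, 0.6293, 0.0000] o=[-0.4657, 0.5751, 0.3600] → [0.5686, -0.7022, -0.4693, 0.7771, 0.6293, 0.0000]
J3: z=[0.5985, -0.7391, 0.3090] o=[-0.2968, 0.9862, 1.0162] → [-0.1965, 0.2041, 0.8688, 0.5985, -0.7391, 0.3090]
J4: z=[0.7775, 0.4429, -0.4465] o=[-0.0875, 1.2126, 1.6053] → [-0.2326, -0.1496, -0.5534, 0.7775, 0.4429, -0.4465]
J5: z=[-0.1721, -0.5330, -0.8284] o=[0.1631, 1.1742, 1.5780] → [0.0487, -0.6171, 0.3869, -0.1721, -0.5330, -0.8284]
V = J·q̇ = [0.1738, -0.3841, -0.7809, 1.1740, 0.9157, 0.2097]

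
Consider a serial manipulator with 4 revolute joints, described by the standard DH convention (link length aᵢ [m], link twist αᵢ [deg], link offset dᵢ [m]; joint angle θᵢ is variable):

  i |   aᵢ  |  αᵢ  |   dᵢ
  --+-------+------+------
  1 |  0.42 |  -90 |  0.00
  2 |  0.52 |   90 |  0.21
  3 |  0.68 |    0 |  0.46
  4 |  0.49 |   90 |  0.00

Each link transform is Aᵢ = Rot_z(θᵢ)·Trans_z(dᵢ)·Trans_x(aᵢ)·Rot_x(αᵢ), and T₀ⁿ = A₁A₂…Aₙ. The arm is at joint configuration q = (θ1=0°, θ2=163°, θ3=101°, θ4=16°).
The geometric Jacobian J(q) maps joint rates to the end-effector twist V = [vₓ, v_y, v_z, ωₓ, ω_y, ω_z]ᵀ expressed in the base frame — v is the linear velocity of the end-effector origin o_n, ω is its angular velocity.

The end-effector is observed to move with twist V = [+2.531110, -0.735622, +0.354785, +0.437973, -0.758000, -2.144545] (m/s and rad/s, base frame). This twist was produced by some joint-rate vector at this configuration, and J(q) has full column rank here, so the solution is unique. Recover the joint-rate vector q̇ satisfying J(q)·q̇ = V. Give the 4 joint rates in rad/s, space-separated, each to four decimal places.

o_n = [0.3940, 1.3141, -0.4890]
J₁: ẑ×o_n = [-1.3141, 0.3940, 0.0000], ω = ẑ
J2: z=[0.0000, 1.0000, 0.0000] o=[0.4200, 0.0000, 0.0000] → [-0.4890, -0.0000, 0.0260, 0.0000, 1.0000, 0.0000]
J3: z=[0.2924, 0.0000, -0.9563] o=[-0.0773, 0.2100, -0.1520] → [1.0559, -0.3522, 0.3228, 0.2924, 0.0000, -0.9563]
J4: z=[0.2924, 0.0000, -0.9563] o=[0.1813, 0.8775, -0.5540] → [0.4175, -0.2225, 0.1276, 0.2924, 0.0000, -0.9563]
q̇ = J⁺·V = [-0.7120, -0.7580, 0.9390, 0.5590]

-0.7120 -0.7580 0.9390 0.5590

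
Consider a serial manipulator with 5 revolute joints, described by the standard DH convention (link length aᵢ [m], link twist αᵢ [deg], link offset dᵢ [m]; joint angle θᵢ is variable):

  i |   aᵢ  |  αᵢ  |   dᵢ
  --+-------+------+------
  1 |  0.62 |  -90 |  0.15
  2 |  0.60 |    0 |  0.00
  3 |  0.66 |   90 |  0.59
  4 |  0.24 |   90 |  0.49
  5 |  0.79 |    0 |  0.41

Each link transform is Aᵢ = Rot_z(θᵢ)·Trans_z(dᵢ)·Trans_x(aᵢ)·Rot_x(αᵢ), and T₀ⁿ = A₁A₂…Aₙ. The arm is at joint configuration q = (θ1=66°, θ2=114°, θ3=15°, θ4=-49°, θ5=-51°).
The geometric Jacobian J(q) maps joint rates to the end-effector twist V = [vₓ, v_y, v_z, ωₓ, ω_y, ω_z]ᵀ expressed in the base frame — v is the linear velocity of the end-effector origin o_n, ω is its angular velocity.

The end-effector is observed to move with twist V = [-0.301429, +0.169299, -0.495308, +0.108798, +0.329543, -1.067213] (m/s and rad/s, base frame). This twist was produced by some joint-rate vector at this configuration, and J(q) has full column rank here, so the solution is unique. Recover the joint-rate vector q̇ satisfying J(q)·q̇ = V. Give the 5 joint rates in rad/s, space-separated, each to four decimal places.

o_n = [0.1152, -0.3198, -0.9684]
J₁: ẑ×o_n = [0.3198, 0.1152, -0.0000], ω = ẑ
J2: z=[-0.9135, 0.4067, 0.0000] o=[0.2522, 0.5664, 0.1500] → [-0.4549, -1.0217, 0.8653, -0.9135, 0.4067, 0.0000]
J3: z=[-0.9135, 0.4067, 0.0000] o=[0.1529, 0.3435, -0.3981] → [-0.2320, -0.5210, 0.6213, -0.9135, 0.4067, 0.0000]
J4: z=[0.3161, 0.7100, -0.6293] o=[-0.5550, 0.2040, -0.9110] → [-0.3704, -0.4036, -0.6414, 0.3161, 0.7100, -0.6293]
J5: z=[0.7925, 0.1670, 0.5865] o=[-0.2750, 0.3877, -1.3418] → [0.4773, -0.0671, -0.6259, 0.7925, 0.1670, 0.5865]
q̇ = J⁺·V = [-0.5720, -0.7920, 0.6810, 0.5800, -0.2220]

-0.5720 -0.7920 0.6810 0.5800 -0.2220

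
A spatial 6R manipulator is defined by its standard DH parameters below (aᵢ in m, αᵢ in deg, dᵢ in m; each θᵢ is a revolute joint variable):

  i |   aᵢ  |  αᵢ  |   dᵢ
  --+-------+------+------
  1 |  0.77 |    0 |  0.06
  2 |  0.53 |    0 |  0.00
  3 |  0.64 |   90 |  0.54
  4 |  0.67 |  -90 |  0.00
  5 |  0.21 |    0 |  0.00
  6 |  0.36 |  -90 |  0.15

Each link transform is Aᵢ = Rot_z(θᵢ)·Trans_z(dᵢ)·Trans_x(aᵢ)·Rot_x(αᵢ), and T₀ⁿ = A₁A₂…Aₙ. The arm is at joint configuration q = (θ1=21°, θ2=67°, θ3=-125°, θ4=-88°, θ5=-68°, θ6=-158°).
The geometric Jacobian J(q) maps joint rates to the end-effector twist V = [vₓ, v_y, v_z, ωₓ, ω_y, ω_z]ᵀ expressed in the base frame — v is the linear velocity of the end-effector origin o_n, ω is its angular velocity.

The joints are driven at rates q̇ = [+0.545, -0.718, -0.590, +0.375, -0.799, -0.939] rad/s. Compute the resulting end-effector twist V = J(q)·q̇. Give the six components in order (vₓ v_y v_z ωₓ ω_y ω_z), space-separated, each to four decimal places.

o_n = [1.4208, 0.3711, 0.1069]
J₁: ẑ×o_n = [-0.3711, 1.4208, 0.0000], ω = ẑ
J2: z=[0.0000, 0.0000, 1.0000] o=[0.7189, 0.2759, 0.0600] → [-0.0951, 0.7019, 0.0000, 0.0000, 0.0000, 1.0000]
J3: z=[0.0000, 0.0000, 1.0000] o=[0.7374, 0.8056, 0.0600] → [0.4345, 0.6834, -0.0000, 0.0000, 0.0000, 1.0000]
J4: z=[-0.6018, -0.7986, 0.0000] o=[1.2485, 0.4205, 0.6000] → [0.3938, -0.2967, 0.1673, -0.6018, -0.7986, 0.0000]
J5: z=[0.7981, -0.6014, 0.0349] o=[1.2672, 0.4064, -0.0696] → [-0.1049, -0.1355, 0.0642, 0.7981, -0.6014, 0.0349]
J6: z=[0.7981, -0.6014, 0.0349] o=[1.1522, 0.2492, -0.1482] → [-0.1577, -0.1943, 0.2588, 0.7981, -0.6014, 0.0349]
V = J·q̇ = [-0.0107, 0.0466, -0.2316, -1.6129, 0.7458, -0.8237]

-0.0107 0.0466 -0.2316 -1.6129 0.7458 -0.8237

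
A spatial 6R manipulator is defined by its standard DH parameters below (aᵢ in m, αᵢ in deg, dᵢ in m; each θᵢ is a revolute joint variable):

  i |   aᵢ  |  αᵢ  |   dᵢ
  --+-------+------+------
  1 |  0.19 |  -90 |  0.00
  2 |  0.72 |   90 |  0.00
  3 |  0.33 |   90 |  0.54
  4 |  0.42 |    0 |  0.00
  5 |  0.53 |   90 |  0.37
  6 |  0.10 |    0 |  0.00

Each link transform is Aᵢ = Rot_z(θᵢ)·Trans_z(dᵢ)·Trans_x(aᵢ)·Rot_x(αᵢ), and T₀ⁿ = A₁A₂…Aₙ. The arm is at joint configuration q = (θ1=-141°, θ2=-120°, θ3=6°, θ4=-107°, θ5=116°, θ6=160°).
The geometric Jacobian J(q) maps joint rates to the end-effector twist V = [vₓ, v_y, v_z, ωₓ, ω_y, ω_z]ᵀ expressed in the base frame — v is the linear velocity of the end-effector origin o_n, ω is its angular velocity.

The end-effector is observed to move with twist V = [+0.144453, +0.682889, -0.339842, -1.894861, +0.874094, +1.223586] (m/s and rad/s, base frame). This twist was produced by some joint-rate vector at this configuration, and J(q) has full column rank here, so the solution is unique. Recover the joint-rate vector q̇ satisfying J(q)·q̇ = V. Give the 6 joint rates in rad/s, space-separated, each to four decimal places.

o_n = [0.3230, 0.6931, 1.1062]
J₁: ẑ×o_n = [-0.6931, 0.3230, 0.0000], ω = ẑ
J2: z=[0.6293, -0.7771, 0.0000] o=[-0.1477, -0.1196, 0.0000] → [-0.8597, -0.6962, 0.8772, 0.6293, -0.7771, 0.0000]
J3: z=[0.6730, 0.5450, -0.5000] o=[0.1321, 0.1070, 0.6235] → [0.5561, -0.4203, 0.2904, 0.6730, 0.5450, -0.5000]
J4: z=[-0.5853, 0.8058, 0.0905] o=[0.6448, 0.4778, 0.6378] → [0.3580, 0.2450, 0.1333, -0.5853, 0.8058, 0.0905]
J5: z=[-0.5853, 0.8058, 0.0905] o=[0.3189, 0.2304, 0.7328] → [0.2590, 0.2189, -0.2741, -0.5853, 0.8058, 0.0905]
J6: z=[-0.5940, -0.5021, 0.6286] o=[0.3949, 0.6950, 1.1757] → [0.0361, -0.0865, -0.0349, -0.5940, -0.5021, 0.6286]
q̇ = J⁺·V = [0.3230, -0.0310, -0.4630, 0.8850, 0.9790, 0.7960]

0.3230 -0.0310 -0.4630 0.8850 0.9790 0.7960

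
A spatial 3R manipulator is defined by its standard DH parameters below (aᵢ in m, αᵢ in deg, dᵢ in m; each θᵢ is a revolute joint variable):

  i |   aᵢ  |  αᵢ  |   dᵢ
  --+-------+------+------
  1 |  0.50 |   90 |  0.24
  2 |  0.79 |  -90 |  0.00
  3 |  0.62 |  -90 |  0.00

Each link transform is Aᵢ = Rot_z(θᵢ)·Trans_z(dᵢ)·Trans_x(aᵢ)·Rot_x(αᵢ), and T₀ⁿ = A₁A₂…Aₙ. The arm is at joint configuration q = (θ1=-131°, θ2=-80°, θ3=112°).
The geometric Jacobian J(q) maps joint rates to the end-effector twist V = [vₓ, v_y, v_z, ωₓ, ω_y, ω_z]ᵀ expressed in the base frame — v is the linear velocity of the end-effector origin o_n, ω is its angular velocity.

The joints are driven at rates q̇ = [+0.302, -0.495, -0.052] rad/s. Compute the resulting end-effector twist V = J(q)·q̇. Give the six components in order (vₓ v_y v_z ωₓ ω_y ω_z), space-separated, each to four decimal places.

0.4340 0.2061 -0.0774 0.4072 -0.2861 0.2930

o_n = [0.0423, -0.8276, -0.3093]
J₁: ẑ×o_n = [0.8276, 0.0423, -0.0000], ω = ẑ
J2: z=[-0.7547, 0.6561, 0.0000] o=[-0.3280, -0.3774, 0.2400] → [-0.3604, -0.4145, 0.0969, -0.7547, 0.6561, 0.0000]
J3: z=[-0.6461, -0.7432, 0.1736] o=[-0.4180, -0.4809, -0.5380] → [-0.1098, 0.2277, 0.5661, -0.6461, -0.7432, 0.1736]
V = J·q̇ = [0.4340, 0.2061, -0.0774, 0.4072, -0.2861, 0.2930]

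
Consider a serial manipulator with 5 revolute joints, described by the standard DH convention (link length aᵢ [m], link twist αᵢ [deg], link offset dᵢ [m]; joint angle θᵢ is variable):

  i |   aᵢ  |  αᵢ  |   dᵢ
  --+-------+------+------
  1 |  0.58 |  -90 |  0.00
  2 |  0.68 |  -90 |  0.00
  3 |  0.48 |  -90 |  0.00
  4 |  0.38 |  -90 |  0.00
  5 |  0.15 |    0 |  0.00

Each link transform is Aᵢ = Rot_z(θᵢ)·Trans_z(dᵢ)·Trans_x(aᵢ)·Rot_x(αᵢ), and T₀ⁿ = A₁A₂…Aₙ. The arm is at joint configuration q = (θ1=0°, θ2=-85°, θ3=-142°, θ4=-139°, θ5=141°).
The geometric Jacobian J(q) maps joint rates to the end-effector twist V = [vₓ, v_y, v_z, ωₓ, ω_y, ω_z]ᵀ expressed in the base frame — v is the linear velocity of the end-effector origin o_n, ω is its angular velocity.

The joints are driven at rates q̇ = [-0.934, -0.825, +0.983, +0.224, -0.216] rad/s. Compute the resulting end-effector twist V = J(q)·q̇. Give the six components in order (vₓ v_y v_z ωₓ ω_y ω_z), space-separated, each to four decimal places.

o_n = [0.7871, 0.0987, 0.3837]
J₁: ẑ×o_n = [-0.0987, 0.7871, 0.0000], ω = ẑ
J2: z=[0.0000, 1.0000, 0.0000] o=[0.5800, 0.0000, 0.0000] → [0.3837, 0.0000, -0.2071, 0.0000, 1.0000, 0.0000]
J3: z=[0.9962, 0.0000, -0.0872] o=[0.6393, -0.0000, 0.6774] → [0.0086, 0.2797, 0.0984, 0.9962, 0.0000, -0.0872]
J4: z=[0.0537, 0.7880, 0.6133] o=[0.6063, 0.2955, 0.3006] → [0.1862, 0.1064, -0.1530, 0.0537, 0.7880, 0.6133]
J5: z=[0.7068, 0.4039, -0.5808] o=[0.8744, 0.1190, 0.5040] → [-0.0603, 0.1357, 0.0210, 0.7068, 0.4039, -0.5808]
V = J·q̇ = [-0.1612, -0.4656, 0.2287, 0.8386, -0.7357, -0.7568]

-0.1612 -0.4656 0.2287 0.8386 -0.7357 -0.7568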